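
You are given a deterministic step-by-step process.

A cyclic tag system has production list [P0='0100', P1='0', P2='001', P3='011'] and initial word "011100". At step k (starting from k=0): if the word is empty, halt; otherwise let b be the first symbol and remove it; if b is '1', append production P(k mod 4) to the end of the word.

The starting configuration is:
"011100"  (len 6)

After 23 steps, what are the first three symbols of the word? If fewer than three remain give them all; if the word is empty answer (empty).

k=0  "011100"  (len 6)
k=1  "11100"  (len 5)
k=2  "11000"  (len 5)
k=3  "1000001"  (len 7)
k=4  "000001011"  (len 9)
k=5  "00001011"  (len 8)
k=6  "0001011"  (len 7)
k=7  "001011"  (len 6)
k=8  "01011"  (len 5)
k=9  "1011"  (len 4)
k=10  "0110"  (len 4)
k=11  "110"  (len 3)
k=12  "10011"  (len 5)
k=13  "00110100"  (len 8)
k=14  "0110100"  (len 7)
k=15  "110100"  (len 6)
k=16  "10100011"  (len 8)
k=17  "01000110100"  (len 11)
k=18  "1000110100"  (len 10)
k=19  "000110100001"  (len 12)
k=20  "00110100001"  (len 11)
k=21  "0110100001"  (len 10)
k=22  "110100001"  (len 9)
k=23  "10100001001"  (len 11)

101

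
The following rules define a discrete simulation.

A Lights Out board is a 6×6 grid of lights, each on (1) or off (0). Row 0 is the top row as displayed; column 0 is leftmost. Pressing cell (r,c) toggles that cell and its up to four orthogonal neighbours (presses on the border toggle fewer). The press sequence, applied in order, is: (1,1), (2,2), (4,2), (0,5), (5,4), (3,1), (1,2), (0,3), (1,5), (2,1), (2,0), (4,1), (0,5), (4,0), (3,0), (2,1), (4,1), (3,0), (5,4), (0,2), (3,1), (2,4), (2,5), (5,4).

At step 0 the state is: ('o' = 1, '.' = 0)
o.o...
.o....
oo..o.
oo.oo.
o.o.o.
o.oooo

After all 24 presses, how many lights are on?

11

k=0  o.o...
.o....
oo..o.
oo.oo.
o.o.o.
o.oooo
k=1  ooo...
o.o...
o...o.
oo.oo.
o.o.o.
o.oooo
k=2  ooo...
o.....
ooooo.
ooooo.
o.o.o.
o.oooo
k=3  ooo...
o.....
ooooo.
oo.oo.
oo.oo.
o..ooo
k=4  ooo.oo
o....o
ooooo.
oo.oo.
oo.oo.
o..ooo
k=5  ooo.oo
o....o
ooooo.
oo.oo.
oo.o..
o.....
k=6  ooo.oo
o....o
o.ooo.
..ooo.
o..o..
o.....
k=7  oo..oo
oooo.o
o..oo.
..ooo.
o..o..
o.....
k=8  oooo.o
ooo..o
o..oo.
..ooo.
o..o..
o.....
k=9  oooo..
ooo.o.
o..ooo
..ooo.
o..o..
o.....
k=10  oooo..
o.o.o.
.ooooo
.oooo.
o..o..
o.....
k=11  oooo..
..o.o.
o.oooo
ooooo.
o..o..
o.....
k=12  oooo..
..o.o.
o.oooo
o.ooo.
.ooo..
oo....
k=13  oooooo
..o.oo
o.oooo
o.ooo.
.ooo..
oo....
k=14  oooooo
..o.oo
o.oooo
..ooo.
o.oo..
.o....
k=15  oooooo
..o.oo
..oooo
ooooo.
..oo..
.o....
k=16  oooooo
.oo.oo
oo.ooo
o.ooo.
..oo..
.o....
k=17  oooooo
.oo.oo
oo.ooo
ooooo.
oo.o..
......
k=18  oooooo
.oo.oo
.o.ooo
..ooo.
.o.o..
......
k=19  oooooo
.oo.oo
.o.ooo
..ooo.
.o.oo.
...ooo
k=20  o...oo
.o..oo
.o.ooo
..ooo.
.o.oo.
...ooo
k=21  o...oo
.o..oo
...ooo
oo.oo.
...oo.
...ooo
k=22  o...oo
.o...o
......
oo.o..
...oo.
...ooo
k=23  o...oo
.o....
....oo
oo.o.o
...oo.
...ooo
k=24  o...oo
.o....
....oo
oo.o.o
...o..
......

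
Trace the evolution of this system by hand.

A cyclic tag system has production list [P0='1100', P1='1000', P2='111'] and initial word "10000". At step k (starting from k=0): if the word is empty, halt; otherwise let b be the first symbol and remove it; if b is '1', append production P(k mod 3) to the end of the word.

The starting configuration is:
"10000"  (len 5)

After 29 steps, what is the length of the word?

0) "10000"  (len 5)
1) "00001100"  (len 8)
2) "0001100"  (len 7)
3) "001100"  (len 6)
4) "01100"  (len 5)
5) "1100"  (len 4)
6) "100111"  (len 6)
7) "001111100"  (len 9)
8) "01111100"  (len 8)
9) "1111100"  (len 7)
10) "1111001100"  (len 10)
11) "1110011001000"  (len 13)
12) "110011001000111"  (len 15)
13) "100110010001111100"  (len 18)
14) "001100100011111001000"  (len 21)
15) "01100100011111001000"  (len 20)
16) "1100100011111001000"  (len 19)
17) "1001000111110010001000"  (len 22)
18) "001000111110010001000111"  (len 24)
19) "01000111110010001000111"  (len 23)
20) "1000111110010001000111"  (len 22)
21) "000111110010001000111111"  (len 24)
22) "00111110010001000111111"  (len 23)
23) "0111110010001000111111"  (len 22)
24) "111110010001000111111"  (len 21)
25) "111100100010001111111100"  (len 24)
26) "111001000100011111111001000"  (len 27)
27) "11001000100011111111001000111"  (len 29)
28) "10010001000111111110010001111100"  (len 32)
29) "00100010001111111100100011111001000"  (len 35)

35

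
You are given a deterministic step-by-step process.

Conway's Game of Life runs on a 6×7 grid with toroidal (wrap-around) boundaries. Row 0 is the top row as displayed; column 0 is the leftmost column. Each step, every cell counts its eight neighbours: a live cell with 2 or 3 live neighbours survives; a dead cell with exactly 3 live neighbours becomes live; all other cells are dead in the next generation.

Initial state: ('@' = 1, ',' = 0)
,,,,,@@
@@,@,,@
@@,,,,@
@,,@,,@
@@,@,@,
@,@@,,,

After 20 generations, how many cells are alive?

0) ,,,,,@@
@@,@,,@
@@,,,,@
@,,@,,@
@@,@,@,
@,@@,,,
1) ,,,@@@,
,@@,,,,
,,,,,@,
,,,,@@,
,,,@,,,
@,@@,@,
2) ,,,,,@@
,,@@,@,
,,,,@@,
,,,,@@,
,,@@,@@
,,@,,@@
3) ,,@@,,,
,,,@,,,
,,,,,,@
,,,,,,,
,,@@,,,
@,@@,,,
4) ,@,,@,,
,,@@,,,
,,,,,,,
,,,,,,,
,@@@,,,
,,,,@,,
5) ,,@,@,,
,,@@,,,
,,,,,,,
,,@,,,,
,,@@,,,
,@,,@,,
6) ,@@,@,,
,,@@,,,
,,@@,,,
,,@@,,,
,@@@,,,
,@,,@,,
7) ,@,,@,,
,,,,@,,
,@,,@,,
,,,,@,,
,@,,@,,
@,,,@,,
8) ,,,@@@,
,,,@@@,
,,,@@@,
,,,@@@,
,,,@@@,
@@,@@@,
9) ,,,,,,,
,,@,,,@
,,@,,,@
,,@,,,@
,,,,,,,
,,,,,,,
10) ,,,,,,,
,,,,,,,
@@@@,@@
,,,,,,,
,,,,,,,
,,,,,,,
11) ,,,,,,,
@@@,,,@
@@@,,,@
@@@,,,@
,,,,,,,
,,,,,,,
12) @@,,,,,
,,@,,,@
,,,@,@,
,,@,,,@
@@,,,,,
,,,,,,,
13) @@,,,,,
@@@,,,@
,,@@,@@
@@@,,,@
@@,,,,,
,,,,,,,
14) ,,@,,,@
,,,@,@,
,,,@,@,
,,,@,@,
,,@,,,@
,,,,,,,
15) ,,,,,,,
,,@@,@@
,,@@,@@
,,@@,@@
,,,,,,,
,,,,,,,
16) ,,,,,,,
,,@@,@@
@@,,,,,
,,@@,@@
,,,,,,,
,,,,,,,
17) ,,,,,,,
@@@,,,@
@@,,,,,
@@@,,,@
,,,,,,,
,,,,,,,
18) @@,,,,,
,,@,,,@
,,,,,,,
,,@,,,@
@@,,,,,
,,,,,,,
19) @@,,,,,
@@,,,,,
,,,,,,,
@@,,,,,
@@,,,,,
,,,,,,,
20) @@,,,,,
@@,,,,,
,,,,,,,
@@,,,,,
@@,,,,,
,,,,,,,

8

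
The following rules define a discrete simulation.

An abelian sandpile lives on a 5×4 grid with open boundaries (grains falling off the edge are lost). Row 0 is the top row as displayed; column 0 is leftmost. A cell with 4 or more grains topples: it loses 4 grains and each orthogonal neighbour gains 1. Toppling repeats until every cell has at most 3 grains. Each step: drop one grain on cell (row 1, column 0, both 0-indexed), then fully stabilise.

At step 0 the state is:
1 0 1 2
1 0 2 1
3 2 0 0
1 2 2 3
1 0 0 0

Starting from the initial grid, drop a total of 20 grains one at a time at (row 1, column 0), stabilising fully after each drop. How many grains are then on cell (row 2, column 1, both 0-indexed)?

1

t=0: 1 0 1 2
1 0 2 1
3 2 0 0
1 2 2 3
1 0 0 0
t=1: 1 0 1 2
2 0 2 1
3 2 0 0
1 2 2 3
1 0 0 0
t=2: 1 0 1 2
3 0 2 1
3 2 0 0
1 2 2 3
1 0 0 0
t=3: 2 0 1 2
1 1 2 1
0 3 0 0
2 2 2 3
1 0 0 0
t=4: 2 0 1 2
2 1 2 1
0 3 0 0
2 2 2 3
1 0 0 0
t=5: 2 0 1 2
3 1 2 1
0 3 0 0
2 2 2 3
1 0 0 0
t=6: 3 0 1 2
0 2 2 1
1 3 0 0
2 2 2 3
1 0 0 0
t=7: 3 0 1 2
1 2 2 1
1 3 0 0
2 2 2 3
1 0 0 0
t=8: 3 0 1 2
2 2 2 1
1 3 0 0
2 2 2 3
1 0 0 0
t=9: 3 0 1 2
3 2 2 1
1 3 0 0
2 2 2 3
1 0 0 0
t=10: 0 1 1 2
1 3 2 1
2 3 0 0
2 2 2 3
1 0 0 0
t=11: 0 1 1 2
2 3 2 1
2 3 0 0
2 2 2 3
1 0 0 0
t=12: 0 1 1 2
3 3 2 1
2 3 0 0
2 2 2 3
1 0 0 0
t=13: 1 2 1 2
2 1 3 1
0 1 1 0
3 3 2 3
1 0 0 0
t=14: 1 2 1 2
3 1 3 1
0 1 1 0
3 3 2 3
1 0 0 0
t=15: 2 2 1 2
0 2 3 1
1 1 1 0
3 3 2 3
1 0 0 0
t=16: 2 2 1 2
1 2 3 1
1 1 1 0
3 3 2 3
1 0 0 0
t=17: 2 2 1 2
2 2 3 1
1 1 1 0
3 3 2 3
1 0 0 0
t=18: 2 2 1 2
3 2 3 1
1 1 1 0
3 3 2 3
1 0 0 0
t=19: 3 2 1 2
0 3 3 1
2 1 1 0
3 3 2 3
1 0 0 0
t=20: 3 2 1 2
1 3 3 1
2 1 1 0
3 3 2 3
1 0 0 0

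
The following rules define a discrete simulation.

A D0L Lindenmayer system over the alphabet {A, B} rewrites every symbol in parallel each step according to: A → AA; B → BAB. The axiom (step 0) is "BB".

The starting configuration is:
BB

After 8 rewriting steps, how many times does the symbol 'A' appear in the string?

k=0  BB
k=1  BABBAB
k=2  BABAABABBABAABAB
k=3  BABAABABAAAABABAABABBABAABABAAAABABAABAB
k=4  BABAABABAAAABABAABABAAAAAAAABABAABABAAAABABAABABBABAABABAAAABABAABABAAAAAAAABABAABABAAAABABAABAB
k=5  BABAABABAAAABABAABABAAAAAAAABABAABABAAAABABAABABAAAAAAAAAA…AAAAAAAAAABABAABABAAAABABAABABAAAAAAAABABAABABAAAABABAABAB  (len 224)
k=6  BABAABABAAAABABAABABAAAAAAAABABAABABAAAABABAABABAAAAAAAAAA…AAAAAAAAAABABAABABAAAABABAABABAAAAAAAABABAABABAAAABABAABAB  (len 512)
k=7  BABAABABAAAABABAABABAAAAAAAABABAABABAAAABABAABABAAAAAAAAAA…AAAAAAAAAABABAABABAAAABABAABABAAAAAAAABABAABABAAAABABAABAB  (len 1152)
k=8  BABAABABAAAABABAABABAAAAAAAABABAABABAAAABABAABABAAAAAAAAAA…AAAAAAAAAABABAABABAAAABABAABABAAAAAAAABABAABABAAAABABAABAB  (len 2560)

2048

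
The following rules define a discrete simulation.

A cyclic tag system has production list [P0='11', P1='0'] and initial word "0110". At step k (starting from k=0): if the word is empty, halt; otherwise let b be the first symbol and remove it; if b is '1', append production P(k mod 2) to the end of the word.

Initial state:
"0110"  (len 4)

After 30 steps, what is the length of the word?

step 0: "0110"  (len 4)
step 1: "110"  (len 3)
step 2: "100"  (len 3)
step 3: "0011"  (len 4)
step 4: "011"  (len 3)
step 5: "11"  (len 2)
step 6: "10"  (len 2)
step 7: "011"  (len 3)
step 8: "11"  (len 2)
step 9: "111"  (len 3)
step 10: "110"  (len 3)
step 11: "1011"  (len 4)
step 12: "0110"  (len 4)
step 13: "110"  (len 3)
step 14: "100"  (len 3)
step 15: "0011"  (len 4)
step 16: "011"  (len 3)
step 17: "11"  (len 2)
step 18: "10"  (len 2)
step 19: "011"  (len 3)
step 20: "11"  (len 2)
step 21: "111"  (len 3)
step 22: "110"  (len 3)
step 23: "1011"  (len 4)
step 24: "0110"  (len 4)
step 25: "110"  (len 3)
step 26: "100"  (len 3)
step 27: "0011"  (len 4)
step 28: "011"  (len 3)
step 29: "11"  (len 2)
step 30: "10"  (len 2)

2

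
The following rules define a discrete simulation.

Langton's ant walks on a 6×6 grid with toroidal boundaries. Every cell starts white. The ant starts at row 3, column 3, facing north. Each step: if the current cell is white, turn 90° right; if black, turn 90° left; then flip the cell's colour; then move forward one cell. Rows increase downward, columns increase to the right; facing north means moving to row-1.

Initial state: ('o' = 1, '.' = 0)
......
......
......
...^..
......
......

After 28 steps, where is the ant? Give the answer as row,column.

5,1

0) ......
......
......
...^..
......
......
1) ......
......
......
...o>.
......
......
2) ......
......
......
...oo.
....v.
......
3) ......
......
......
...oo.
...<o.
......
4) ......
......
......
...^o.
...oo.
......
5) ......
......
......
..<.o.
...oo.
......
6) ......
......
..^...
..o.o.
...oo.
......
7) ......
......
..o>..
..o.o.
...oo.
......
8) ......
......
..oo..
..ovo.
...oo.
......
9) ......
......
..oo..
..<oo.
...oo.
......
10) ......
......
..oo..
...oo.
..voo.
......
11) ......
......
..oo..
...oo.
.<ooo.
......
12) ......
......
..oo..
.^.oo.
.oooo.
......
13) ......
......
..oo..
.o>oo.
.oooo.
......
14) ......
......
..oo..
.oooo.
.ovoo.
......
15) ......
......
..oo..
.oooo.
.o.>o.
......
16) ......
......
..oo..
.oo^o.
.o..o.
......
17) ......
......
..oo..
.o<.o.
.o..o.
......
18) ......
......
..oo..
.o..o.
.ov.o.
......
19) ......
......
..oo..
.o..o.
.<o.o.
......
20) ......
......
..oo..
.o..o.
..o.o.
.v....
21) ......
......
..oo..
.o..o.
..o.o.
<o....
22) ......
......
..oo..
.o..o.
^.o.o.
oo....
23) ......
......
..oo..
.o..o.
o>o.o.
oo....
24) ......
......
..oo..
.o..o.
ooo.o.
ov....
25) ......
......
..oo..
.o..o.
ooo.o.
o.>...
26) ..v...
......
..oo..
.o..o.
ooo.o.
o.o...
27) .<o...
......
..oo..
.o..o.
ooo.o.
o.o...
28) .oo...
......
..oo..
.o..o.
ooo.o.
o^o...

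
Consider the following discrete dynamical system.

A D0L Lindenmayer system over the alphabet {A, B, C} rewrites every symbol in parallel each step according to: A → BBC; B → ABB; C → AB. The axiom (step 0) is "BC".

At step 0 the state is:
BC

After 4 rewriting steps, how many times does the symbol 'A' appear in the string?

[0] BC
[1] ABBAB
[2] BBCABBABBBBCABB
[3] ABBABBABBBCABBABBBBCABBABBABBABBABBBCABBABB
[4] BBCABBABBBBCABBABBBBCABBABBABBABBBCABBABBBBCABBABBABBABBAB…BCABBABBBBCABBABBBBCABBABBBBCABBABBABBABBBCABBABBBBCABBABB  (len 126)

31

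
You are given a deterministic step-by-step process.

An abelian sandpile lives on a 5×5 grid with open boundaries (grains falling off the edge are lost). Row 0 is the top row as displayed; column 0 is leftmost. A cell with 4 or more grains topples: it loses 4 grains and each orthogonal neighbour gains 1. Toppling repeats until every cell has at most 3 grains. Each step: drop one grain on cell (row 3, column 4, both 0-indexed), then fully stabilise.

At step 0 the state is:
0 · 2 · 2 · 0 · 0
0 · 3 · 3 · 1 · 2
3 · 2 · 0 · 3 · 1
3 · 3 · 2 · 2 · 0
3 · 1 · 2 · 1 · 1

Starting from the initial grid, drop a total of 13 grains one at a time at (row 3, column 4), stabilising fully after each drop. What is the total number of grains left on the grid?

0) 0 · 2 · 2 · 0 · 0
0 · 3 · 3 · 1 · 2
3 · 2 · 0 · 3 · 1
3 · 3 · 2 · 2 · 0
3 · 1 · 2 · 1 · 1
1) 0 · 2 · 2 · 0 · 0
0 · 3 · 3 · 1 · 2
3 · 2 · 0 · 3 · 1
3 · 3 · 2 · 2 · 1
3 · 1 · 2 · 1 · 1
2) 0 · 2 · 2 · 0 · 0
0 · 3 · 3 · 1 · 2
3 · 2 · 0 · 3 · 1
3 · 3 · 2 · 2 · 2
3 · 1 · 2 · 1 · 1
3) 0 · 2 · 2 · 0 · 0
0 · 3 · 3 · 1 · 2
3 · 2 · 0 · 3 · 1
3 · 3 · 2 · 2 · 3
3 · 1 · 2 · 1 · 1
4) 0 · 2 · 2 · 0 · 0
0 · 3 · 3 · 1 · 2
3 · 2 · 0 · 3 · 2
3 · 3 · 2 · 3 · 0
3 · 1 · 2 · 1 · 2
5) 0 · 2 · 2 · 0 · 0
0 · 3 · 3 · 1 · 2
3 · 2 · 0 · 3 · 2
3 · 3 · 2 · 3 · 1
3 · 1 · 2 · 1 · 2
6) 0 · 2 · 2 · 0 · 0
0 · 3 · 3 · 1 · 2
3 · 2 · 0 · 3 · 2
3 · 3 · 2 · 3 · 2
3 · 1 · 2 · 1 · 2
7) 0 · 2 · 2 · 0 · 0
0 · 3 · 3 · 1 · 2
3 · 2 · 0 · 3 · 2
3 · 3 · 2 · 3 · 3
3 · 1 · 2 · 1 · 2
8) 0 · 2 · 2 · 0 · 0
0 · 3 · 3 · 2 · 3
3 · 2 · 1 · 1 · 0
3 · 3 · 3 · 1 · 2
3 · 1 · 2 · 2 · 3
9) 0 · 2 · 2 · 0 · 0
0 · 3 · 3 · 2 · 3
3 · 2 · 1 · 1 · 0
3 · 3 · 3 · 1 · 3
3 · 1 · 2 · 2 · 3
10) 0 · 2 · 2 · 0 · 0
0 · 3 · 3 · 2 · 3
3 · 2 · 1 · 1 · 1
3 · 3 · 3 · 2 · 1
3 · 1 · 2 · 3 · 0
11) 0 · 2 · 2 · 0 · 0
0 · 3 · 3 · 2 · 3
3 · 2 · 1 · 1 · 1
3 · 3 · 3 · 2 · 2
3 · 1 · 2 · 3 · 0
12) 0 · 2 · 2 · 0 · 0
0 · 3 · 3 · 2 · 3
3 · 2 · 1 · 1 · 1
3 · 3 · 3 · 2 · 3
3 · 1 · 2 · 3 · 0
13) 0 · 2 · 2 · 0 · 0
0 · 3 · 3 · 2 · 3
3 · 2 · 1 · 1 · 2
3 · 3 · 3 · 3 · 0
3 · 1 · 2 · 3 · 1

46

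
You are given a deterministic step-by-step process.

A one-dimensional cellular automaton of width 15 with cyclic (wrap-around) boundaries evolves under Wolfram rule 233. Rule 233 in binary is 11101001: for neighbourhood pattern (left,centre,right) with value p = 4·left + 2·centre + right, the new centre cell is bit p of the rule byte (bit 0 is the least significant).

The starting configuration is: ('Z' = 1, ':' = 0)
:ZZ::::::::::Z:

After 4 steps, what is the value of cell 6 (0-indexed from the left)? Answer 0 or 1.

1

step 0: :ZZ::::::::::Z:
step 1: :ZZ:ZZZZZZZZ:::
step 2: :ZZZZZZZZZZZ:ZZ
step 3: ZZZZZZZZZZZZZZZ
step 4: ZZZZZZZZZZZZZZZ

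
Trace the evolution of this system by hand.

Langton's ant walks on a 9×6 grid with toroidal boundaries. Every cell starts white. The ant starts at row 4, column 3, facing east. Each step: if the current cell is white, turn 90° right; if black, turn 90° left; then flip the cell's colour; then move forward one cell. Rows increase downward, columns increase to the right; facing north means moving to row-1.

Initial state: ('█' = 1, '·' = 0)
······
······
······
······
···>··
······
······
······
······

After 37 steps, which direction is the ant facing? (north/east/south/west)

step 0: ······
······
······
······
···>··
······
······
······
······
step 1: ······
······
······
······
···█··
···v··
······
······
······
step 2: ······
······
······
······
···█··
··<█··
······
······
······
step 3: ······
······
······
······
··^█··
··██··
······
······
······
step 4: ······
······
······
······
··█>··
··██··
······
······
······
step 5: ······
······
······
···^··
··█···
··██··
······
······
······
step 6: ······
······
······
···█>·
··█···
··██··
······
······
······
step 7: ······
······
······
···██·
··█·v·
··██··
······
······
······
step 8: ······
······
······
···██·
··█<█·
··██··
······
······
······
step 9: ······
······
······
···^█·
··███·
··██··
······
······
······
step 10: ······
······
······
··<·█·
··███·
··██··
······
······
······
step 11: ······
······
··^···
··█·█·
··███·
··██··
······
······
······
step 12: ······
······
··█>··
··█·█·
··███·
··██··
······
······
······
step 13: ······
······
··██··
··█v█·
··███·
··██··
······
······
······
step 14: ······
······
··██··
··<██·
··███·
··██··
······
······
······
step 15: ······
······
··██··
···██·
··v██·
··██··
······
······
······
step 16: ······
······
··██··
···██·
···>█·
··██··
······
······
······
step 17: ······
······
··██··
···^█·
····█·
··██··
······
······
······
step 18: ······
······
··██··
··<·█·
····█·
··██··
······
······
······
step 19: ······
······
··^█··
··█·█·
····█·
··██··
······
······
······
step 20: ······
······
·<·█··
··█·█·
····█·
··██··
······
······
······
step 21: ······
·^····
·█·█··
··█·█·
····█·
··██··
······
······
······
step 22: ······
·█>···
·█·█··
··█·█·
····█·
··██··
······
······
······
step 23: ······
·██···
·█v█··
··█·█·
····█·
··██··
······
······
······
step 24: ······
·██···
·<██··
··█·█·
····█·
··██··
······
······
······
step 25: ······
·██···
··██··
·v█·█·
····█·
··██··
······
······
······
step 26: ······
·██···
··██··
<██·█·
····█·
··██··
······
······
······
step 27: ······
·██···
^·██··
███·█·
····█·
··██··
······
······
······
step 28: ······
·██···
█>██··
███·█·
····█·
··██··
······
······
······
step 29: ······
·██···
████··
█v█·█·
····█·
··██··
······
······
······
step 30: ······
·██···
████··
█·>·█·
····█·
··██··
······
······
······
step 31: ······
·██···
██^█··
█···█·
····█·
··██··
······
······
······
step 32: ······
·██···
█<·█··
█···█·
····█·
··██··
······
······
······
step 33: ······
·██···
█··█··
█v··█·
····█·
··██··
······
······
······
step 34: ······
·██···
█··█··
<█··█·
····█·
··██··
······
······
······
step 35: ······
·██···
█··█··
·█··█·
v···█·
··██··
······
······
······
step 36: ······
·██···
█··█··
·█··█·
█···█<
··██··
······
······
······
step 37: ······
·██···
█··█··
·█··█^
█···██
··██··
······
······
······

north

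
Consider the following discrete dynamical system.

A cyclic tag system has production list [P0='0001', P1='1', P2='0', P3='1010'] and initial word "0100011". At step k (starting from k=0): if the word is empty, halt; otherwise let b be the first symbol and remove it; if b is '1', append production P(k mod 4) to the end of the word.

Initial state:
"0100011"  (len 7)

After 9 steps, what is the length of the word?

0) "0100011"  (len 7)
1) "100011"  (len 6)
2) "000111"  (len 6)
3) "00111"  (len 5)
4) "0111"  (len 4)
5) "111"  (len 3)
6) "111"  (len 3)
7) "110"  (len 3)
8) "101010"  (len 6)
9) "010100001"  (len 9)

9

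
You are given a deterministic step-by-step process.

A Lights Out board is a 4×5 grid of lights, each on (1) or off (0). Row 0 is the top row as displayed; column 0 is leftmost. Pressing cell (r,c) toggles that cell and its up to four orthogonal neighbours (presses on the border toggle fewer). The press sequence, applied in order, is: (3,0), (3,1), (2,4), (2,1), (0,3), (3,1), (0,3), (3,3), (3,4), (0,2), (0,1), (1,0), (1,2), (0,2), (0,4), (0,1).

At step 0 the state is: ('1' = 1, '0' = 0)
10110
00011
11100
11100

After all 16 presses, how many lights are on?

0) 10110
00011
11100
11100
1) 10110
00011
01100
00100
2) 10110
00011
00100
11000
3) 10110
00010
00111
11001
4) 10110
01010
11011
10001
5) 10001
01000
11011
10001
6) 10001
01000
10011
01101
7) 10110
01010
10011
01101
8) 10110
01010
10001
01010
9) 10110
01010
10000
01001
10) 11000
01110
10000
01001
11) 00100
00110
10000
01001
12) 10100
11110
00000
01001
13) 10000
10000
00100
01001
14) 11110
10100
00100
01001
15) 11101
10101
00100
01001
16) 00001
11101
00100
01001

8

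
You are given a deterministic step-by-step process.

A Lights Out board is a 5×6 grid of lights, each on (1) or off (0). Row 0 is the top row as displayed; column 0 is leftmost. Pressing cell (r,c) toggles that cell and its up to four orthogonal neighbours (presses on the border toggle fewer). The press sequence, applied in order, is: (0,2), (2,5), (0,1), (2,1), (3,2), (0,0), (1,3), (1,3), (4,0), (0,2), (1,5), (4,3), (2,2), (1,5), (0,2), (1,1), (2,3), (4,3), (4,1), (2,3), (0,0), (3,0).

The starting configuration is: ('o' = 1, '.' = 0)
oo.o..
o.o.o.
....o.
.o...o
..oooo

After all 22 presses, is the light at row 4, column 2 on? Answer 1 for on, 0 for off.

k=0  oo.o..
o.o.o.
....o.
.o...o
..oooo
k=1  o.o...
o...o.
....o.
.o...o
..oooo
k=2  o.o...
o...oo
.....o
.o....
..oooo
k=3  .o....
oo..oo
.....o
.o....
..oooo
k=4  .o....
o...oo
ooo..o
......
..oooo
k=5  .o....
o...oo
oo...o
.ooo..
...ooo
k=6  o.....
....oo
oo...o
.ooo..
...ooo
k=7  o..o..
..oo.o
oo.o.o
.ooo..
...ooo
k=8  o.....
....oo
oo...o
.ooo..
...ooo
k=9  o.....
....oo
oo...o
oooo..
oo.ooo
k=10  oooo..
..o.oo
oo...o
oooo..
oo.ooo
k=11  oooo.o
..o...
oo....
oooo..
oo.ooo
k=12  oooo.o
..o...
oo....
ooo...
ooo..o
k=13  oooo.o
......
o.oo..
oo....
ooo..o
k=14  oooo..
....oo
o.oo.o
oo....
ooo..o
k=15  o.....
..o.oo
o.oo.o
oo....
ooo..o
k=16  oo....
oo..oo
oooo.o
oo....
ooo..o
k=17  oo....
oo.ooo
oo..oo
oo.o..
ooo..o
k=18  oo....
oo.ooo
oo..oo
oo....
oo.ooo
k=19  oo....
oo.ooo
oo..oo
o.....
..oooo
k=20  oo....
oo..oo
oooo.o
o..o..
..oooo
k=21  ......
.o..oo
oooo.o
o..o..
..oooo
k=22  ......
.o..oo
.ooo.o
.o.o..
o.oooo

1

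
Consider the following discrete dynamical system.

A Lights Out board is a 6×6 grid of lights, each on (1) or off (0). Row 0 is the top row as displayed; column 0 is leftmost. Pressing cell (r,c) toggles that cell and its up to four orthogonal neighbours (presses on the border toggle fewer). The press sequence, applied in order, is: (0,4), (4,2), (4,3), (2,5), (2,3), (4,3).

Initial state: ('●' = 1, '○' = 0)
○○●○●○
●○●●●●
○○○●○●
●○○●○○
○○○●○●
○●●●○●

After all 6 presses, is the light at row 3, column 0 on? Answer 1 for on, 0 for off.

step 0: ○○●○●○
●○●●●●
○○○●○●
●○○●○○
○○○●○●
○●●●○●
step 1: ○○●●○●
●○●●○●
○○○●○●
●○○●○○
○○○●○●
○●●●○●
step 2: ○○●●○●
●○●●○●
○○○●○●
●○●●○○
○●●○○●
○●○●○●
step 3: ○○●●○●
●○●●○●
○○○●○●
●○●○○○
○●○●●●
○●○○○●
step 4: ○○●●○●
●○●●○○
○○○●●○
●○●○○●
○●○●●●
○●○○○●
step 5: ○○●●○●
●○●○○○
○○●○○○
●○●●○●
○●○●●●
○●○○○●
step 6: ○○●●○●
●○●○○○
○○●○○○
●○●○○●
○●●○○●
○●○●○●

1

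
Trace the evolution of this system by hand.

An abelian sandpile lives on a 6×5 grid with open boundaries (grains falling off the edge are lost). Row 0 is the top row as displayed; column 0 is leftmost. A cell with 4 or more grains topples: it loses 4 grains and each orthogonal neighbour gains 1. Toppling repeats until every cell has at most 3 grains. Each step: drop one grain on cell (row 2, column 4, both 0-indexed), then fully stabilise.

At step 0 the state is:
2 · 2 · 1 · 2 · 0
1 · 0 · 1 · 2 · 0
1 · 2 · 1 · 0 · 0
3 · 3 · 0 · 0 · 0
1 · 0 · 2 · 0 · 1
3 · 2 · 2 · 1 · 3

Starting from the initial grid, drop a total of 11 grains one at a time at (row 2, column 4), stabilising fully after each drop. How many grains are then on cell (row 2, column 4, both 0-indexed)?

3

[0] 2 · 2 · 1 · 2 · 0
1 · 0 · 1 · 2 · 0
1 · 2 · 1 · 0 · 0
3 · 3 · 0 · 0 · 0
1 · 0 · 2 · 0 · 1
3 · 2 · 2 · 1 · 3
[1] 2 · 2 · 1 · 2 · 0
1 · 0 · 1 · 2 · 0
1 · 2 · 1 · 0 · 1
3 · 3 · 0 · 0 · 0
1 · 0 · 2 · 0 · 1
3 · 2 · 2 · 1 · 3
[2] 2 · 2 · 1 · 2 · 0
1 · 0 · 1 · 2 · 0
1 · 2 · 1 · 0 · 2
3 · 3 · 0 · 0 · 0
1 · 0 · 2 · 0 · 1
3 · 2 · 2 · 1 · 3
[3] 2 · 2 · 1 · 2 · 0
1 · 0 · 1 · 2 · 0
1 · 2 · 1 · 0 · 3
3 · 3 · 0 · 0 · 0
1 · 0 · 2 · 0 · 1
3 · 2 · 2 · 1 · 3
[4] 2 · 2 · 1 · 2 · 0
1 · 0 · 1 · 2 · 1
1 · 2 · 1 · 1 · 0
3 · 3 · 0 · 0 · 1
1 · 0 · 2 · 0 · 1
3 · 2 · 2 · 1 · 3
[5] 2 · 2 · 1 · 2 · 0
1 · 0 · 1 · 2 · 1
1 · 2 · 1 · 1 · 1
3 · 3 · 0 · 0 · 1
1 · 0 · 2 · 0 · 1
3 · 2 · 2 · 1 · 3
[6] 2 · 2 · 1 · 2 · 0
1 · 0 · 1 · 2 · 1
1 · 2 · 1 · 1 · 2
3 · 3 · 0 · 0 · 1
1 · 0 · 2 · 0 · 1
3 · 2 · 2 · 1 · 3
[7] 2 · 2 · 1 · 2 · 0
1 · 0 · 1 · 2 · 1
1 · 2 · 1 · 1 · 3
3 · 3 · 0 · 0 · 1
1 · 0 · 2 · 0 · 1
3 · 2 · 2 · 1 · 3
[8] 2 · 2 · 1 · 2 · 0
1 · 0 · 1 · 2 · 2
1 · 2 · 1 · 2 · 0
3 · 3 · 0 · 0 · 2
1 · 0 · 2 · 0 · 1
3 · 2 · 2 · 1 · 3
[9] 2 · 2 · 1 · 2 · 0
1 · 0 · 1 · 2 · 2
1 · 2 · 1 · 2 · 1
3 · 3 · 0 · 0 · 2
1 · 0 · 2 · 0 · 1
3 · 2 · 2 · 1 · 3
[10] 2 · 2 · 1 · 2 · 0
1 · 0 · 1 · 2 · 2
1 · 2 · 1 · 2 · 2
3 · 3 · 0 · 0 · 2
1 · 0 · 2 · 0 · 1
3 · 2 · 2 · 1 · 3
[11] 2 · 2 · 1 · 2 · 0
1 · 0 · 1 · 2 · 2
1 · 2 · 1 · 2 · 3
3 · 3 · 0 · 0 · 2
1 · 0 · 2 · 0 · 1
3 · 2 · 2 · 1 · 3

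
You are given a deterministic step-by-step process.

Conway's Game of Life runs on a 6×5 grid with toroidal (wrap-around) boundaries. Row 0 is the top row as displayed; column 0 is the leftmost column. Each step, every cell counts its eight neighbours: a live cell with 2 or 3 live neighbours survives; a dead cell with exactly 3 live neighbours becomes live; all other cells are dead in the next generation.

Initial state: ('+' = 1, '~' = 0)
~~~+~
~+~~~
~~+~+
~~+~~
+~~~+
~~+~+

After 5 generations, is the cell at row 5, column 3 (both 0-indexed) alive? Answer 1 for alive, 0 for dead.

step 0: ~~~+~
~+~~~
~~+~+
~~+~~
+~~~+
~~+~+
step 1: ~~++~
~~++~
~+++~
++~~+
++~~+
+~~~+
step 2: ~++~~
~~~~+
~~~~~
~~~~~
~~~+~
~~+~~
step 3: ~+++~
~~~~~
~~~~~
~~~~~
~~~~~
~+++~
step 4: ~+~+~
~~+~~
~~~~~
~~~~~
~~+~~
~+~+~
step 5: ~+~+~
~~+~~
~~~~~
~~~~~
~~+~~
~+~+~

1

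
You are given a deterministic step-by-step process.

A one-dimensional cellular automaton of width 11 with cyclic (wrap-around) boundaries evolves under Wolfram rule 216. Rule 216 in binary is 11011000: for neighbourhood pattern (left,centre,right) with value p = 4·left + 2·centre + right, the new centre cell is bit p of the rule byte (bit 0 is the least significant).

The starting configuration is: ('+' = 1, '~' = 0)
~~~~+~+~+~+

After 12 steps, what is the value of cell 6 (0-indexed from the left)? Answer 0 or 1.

0

gen 0: ~~~~+~+~+~+
gen 1: +~~~~~~~~~~
gen 2: ~+~~~~~~~~~
gen 3: ~~+~~~~~~~~
gen 4: ~~~+~~~~~~~
gen 5: ~~~~+~~~~~~
gen 6: ~~~~~+~~~~~
gen 7: ~~~~~~+~~~~
gen 8: ~~~~~~~+~~~
gen 9: ~~~~~~~~+~~
gen 10: ~~~~~~~~~+~
gen 11: ~~~~~~~~~~+
gen 12: +~~~~~~~~~~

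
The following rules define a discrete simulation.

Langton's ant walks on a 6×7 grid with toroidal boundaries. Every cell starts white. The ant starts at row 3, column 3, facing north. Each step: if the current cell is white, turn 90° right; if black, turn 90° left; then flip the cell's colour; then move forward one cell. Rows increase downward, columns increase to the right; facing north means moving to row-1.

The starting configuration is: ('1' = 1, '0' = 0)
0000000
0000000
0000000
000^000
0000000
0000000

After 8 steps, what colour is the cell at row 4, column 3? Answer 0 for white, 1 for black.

k=0  0000000
0000000
0000000
000^000
0000000
0000000
k=1  0000000
0000000
0000000
0001>00
0000000
0000000
k=2  0000000
0000000
0000000
0001100
0000v00
0000000
k=3  0000000
0000000
0000000
0001100
000<100
0000000
k=4  0000000
0000000
0000000
000^100
0001100
0000000
k=5  0000000
0000000
0000000
00<0100
0001100
0000000
k=6  0000000
0000000
00^0000
0010100
0001100
0000000
k=7  0000000
0000000
001>000
0010100
0001100
0000000
k=8  0000000
0000000
0011000
001v100
0001100
0000000

1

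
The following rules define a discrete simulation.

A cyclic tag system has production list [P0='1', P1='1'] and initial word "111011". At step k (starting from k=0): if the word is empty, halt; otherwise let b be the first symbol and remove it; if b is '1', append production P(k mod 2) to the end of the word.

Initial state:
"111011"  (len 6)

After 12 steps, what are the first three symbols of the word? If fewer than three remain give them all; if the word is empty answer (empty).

111

[0] "111011"  (len 6)
[1] "110111"  (len 6)
[2] "101111"  (len 6)
[3] "011111"  (len 6)
[4] "11111"  (len 5)
[5] "11111"  (len 5)
[6] "11111"  (len 5)
[7] "11111"  (len 5)
[8] "11111"  (len 5)
[9] "11111"  (len 5)
[10] "11111"  (len 5)
[11] "11111"  (len 5)
[12] "11111"  (len 5)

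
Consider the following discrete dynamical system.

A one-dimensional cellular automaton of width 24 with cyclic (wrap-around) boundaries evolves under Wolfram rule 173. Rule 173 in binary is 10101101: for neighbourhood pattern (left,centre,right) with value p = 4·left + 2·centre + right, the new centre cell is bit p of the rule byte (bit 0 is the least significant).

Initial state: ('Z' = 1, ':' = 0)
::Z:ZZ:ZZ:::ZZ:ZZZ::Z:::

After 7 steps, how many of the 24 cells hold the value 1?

[0] ::Z:ZZ:ZZ:::ZZ:ZZZ::Z:::
[1] Z:ZZZ:ZZ::Z:Z:ZZZ:::Z:ZZ
[2] :ZZZ:ZZ:::ZZZZZZ::Z:ZZZZ
[3] ZZZ:ZZ::Z:ZZZZZ:::ZZZZZ:
[4] ZZ:ZZ:::ZZZZZZ::Z:ZZZZ:Z
[5] Z:ZZ::Z:ZZZZZ:::ZZZZZ:ZZ
[6] :ZZ:::ZZZZZZ::Z:ZZZZ:ZZZ
[7] ZZ::Z:ZZZZZ:::ZZZZZ:ZZZ:

16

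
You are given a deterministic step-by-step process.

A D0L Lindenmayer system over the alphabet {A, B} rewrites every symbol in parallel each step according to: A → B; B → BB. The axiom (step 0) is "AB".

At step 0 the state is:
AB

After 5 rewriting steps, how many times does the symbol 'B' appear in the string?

[0] AB
[1] BBB
[2] BBBBBB
[3] BBBBBBBBBBBB
[4] BBBBBBBBBBBBBBBBBBBBBBBB
[5] BBBBBBBBBBBBBBBBBBBBBBBBBBBBBBBBBBBBBBBBBBBBBBBB

48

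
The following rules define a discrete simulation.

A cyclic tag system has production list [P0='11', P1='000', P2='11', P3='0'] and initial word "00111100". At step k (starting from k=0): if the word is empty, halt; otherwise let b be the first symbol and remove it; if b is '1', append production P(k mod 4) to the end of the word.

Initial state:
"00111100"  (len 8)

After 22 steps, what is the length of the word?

k=0  "00111100"  (len 8)
k=1  "0111100"  (len 7)
k=2  "111100"  (len 6)
k=3  "1110011"  (len 7)
k=4  "1100110"  (len 7)
k=5  "10011011"  (len 8)
k=6  "0011011000"  (len 10)
k=7  "011011000"  (len 9)
k=8  "11011000"  (len 8)
k=9  "101100011"  (len 9)
k=10  "01100011000"  (len 11)
k=11  "1100011000"  (len 10)
k=12  "1000110000"  (len 10)
k=13  "00011000011"  (len 11)
k=14  "0011000011"  (len 10)
k=15  "011000011"  (len 9)
k=16  "11000011"  (len 8)
k=17  "100001111"  (len 9)
k=18  "00001111000"  (len 11)
k=19  "0001111000"  (len 10)
k=20  "001111000"  (len 9)
k=21  "01111000"  (len 8)
k=22  "1111000"  (len 7)

7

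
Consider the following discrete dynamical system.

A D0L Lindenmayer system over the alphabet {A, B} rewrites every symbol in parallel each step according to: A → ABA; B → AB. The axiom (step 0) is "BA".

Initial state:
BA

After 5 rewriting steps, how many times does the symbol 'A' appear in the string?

gen 0: BA
gen 1: ABABA
gen 2: ABAABABAABABA
gen 3: ABAABABAABAABABAABABAABAABABAABABA
gen 4: ABAABABAABAABABAABABAABAABABAABAABABAABABAABAABABAABABAABAABABAABAABABAABABAABAABABAABABA
gen 5: ABAABABAABAABABAABABAABAABABAABAABABAABABAABAABABAABABAABA…AABABAABABAABAABABAABABAABAABABAABAABABAABABAABAABABAABABA  (len 233)

144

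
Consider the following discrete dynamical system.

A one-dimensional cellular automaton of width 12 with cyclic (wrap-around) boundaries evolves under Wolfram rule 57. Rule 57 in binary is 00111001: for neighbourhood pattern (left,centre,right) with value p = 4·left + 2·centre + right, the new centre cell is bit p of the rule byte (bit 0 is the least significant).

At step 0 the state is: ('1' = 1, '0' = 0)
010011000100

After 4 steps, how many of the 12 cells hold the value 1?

6

[0] 010011000100
[1] 001010110011
[2] 100101101010
[3] 010011010101
[4] 101010101010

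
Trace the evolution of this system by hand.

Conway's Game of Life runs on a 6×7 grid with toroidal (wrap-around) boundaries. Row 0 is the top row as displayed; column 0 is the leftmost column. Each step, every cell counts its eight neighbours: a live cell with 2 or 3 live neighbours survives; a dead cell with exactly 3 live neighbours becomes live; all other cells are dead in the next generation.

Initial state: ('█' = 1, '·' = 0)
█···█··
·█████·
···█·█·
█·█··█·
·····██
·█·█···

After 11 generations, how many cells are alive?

13

t=0: █···█··
·█████·
···█·█·
█·█··█·
·····██
·█·█···
t=1: █····█·
·██··██
·····█·
·····█·
███·███
█···███
t=2: ·······
██··██·
····██·
██·····
·█·█···
···█···
t=3: ····█··
····███
····██·
███·█··
██·····
··█····
t=4: ···██··
···█··█
██·····
█·█████
█··█···
·█·····
t=5: ··███··
█·███··
·█·····
··████·
█··█·█·
··███··
t=6: ·····█·
····█··
·█···█·
·███·██
·█···██
·█···█·
t=7: ····██·
····██·
██·█·██
·█·····
·█·····
█···██·
t=8: ···█···
█··█···
███··██
·█····█
██·····
····███
t=9: ···█·██
█··██··
··█··█·
·····█·
·█·····
█···███
t=10: ···█···
··██···
···█·██
·······
█···█··
█···█··
t=11: ··███··
··██···
··███··
····███
·······
···██··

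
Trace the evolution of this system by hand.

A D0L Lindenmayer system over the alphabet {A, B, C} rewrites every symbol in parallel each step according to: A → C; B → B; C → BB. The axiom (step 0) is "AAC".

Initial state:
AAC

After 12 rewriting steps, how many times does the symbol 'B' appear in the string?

gen 0: AAC
gen 1: CCBB
gen 2: BBBBBB
gen 3: BBBBBB
gen 4: BBBBBB
gen 5: BBBBBB
gen 6: BBBBBB
gen 7: BBBBBB
gen 8: BBBBBB
gen 9: BBBBBB
gen 10: BBBBBB
gen 11: BBBBBB
gen 12: BBBBBB

6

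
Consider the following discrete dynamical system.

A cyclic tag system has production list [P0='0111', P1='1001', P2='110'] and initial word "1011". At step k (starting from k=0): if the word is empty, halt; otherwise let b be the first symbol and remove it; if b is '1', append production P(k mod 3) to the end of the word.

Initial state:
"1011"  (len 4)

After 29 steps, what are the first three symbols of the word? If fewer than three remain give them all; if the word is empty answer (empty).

step 0: "1011"  (len 4)
step 1: "0110111"  (len 7)
step 2: "110111"  (len 6)
step 3: "10111110"  (len 8)
step 4: "01111100111"  (len 11)
step 5: "1111100111"  (len 10)
step 6: "111100111110"  (len 12)
step 7: "111001111100111"  (len 15)
step 8: "110011111001111001"  (len 18)
step 9: "10011111001111001110"  (len 20)
step 10: "00111110011110011100111"  (len 23)
step 11: "0111110011110011100111"  (len 22)
step 12: "111110011110011100111"  (len 21)
step 13: "111100111100111001110111"  (len 24)
step 14: "111001111001110011101111001"  (len 27)
step 15: "11001111001110011101111001110"  (len 29)
step 16: "10011110011100111011110011100111"  (len 32)
step 17: "00111100111001110111100111001111001"  (len 35)
step 18: "0111100111001110111100111001111001"  (len 34)
step 19: "111100111001110111100111001111001"  (len 33)
step 20: "111001110011101111001110011110011001"  (len 36)
step 21: "11001110011101111001110011110011001110"  (len 38)
step 22: "10011100111011110011100111100110011100111"  (len 41)
step 23: "00111001110111100111001111001100111001111001"  (len 44)
step 24: "0111001110111100111001111001100111001111001"  (len 43)
step 25: "111001110111100111001111001100111001111001"  (len 42)
step 26: "110011101111001110011110011001110011110011001"  (len 45)
step 27: "10011101111001110011110011001110011110011001110"  (len 47)
step 28: "00111011110011100111100110011100111100110011100111"  (len 50)
step 29: "0111011110011100111100110011100111100110011100111"  (len 49)

011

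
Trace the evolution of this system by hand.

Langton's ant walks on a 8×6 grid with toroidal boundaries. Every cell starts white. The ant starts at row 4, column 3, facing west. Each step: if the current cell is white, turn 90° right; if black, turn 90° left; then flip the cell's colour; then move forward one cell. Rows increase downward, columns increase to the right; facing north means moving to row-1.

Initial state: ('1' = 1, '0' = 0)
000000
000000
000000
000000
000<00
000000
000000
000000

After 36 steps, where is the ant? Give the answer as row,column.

4,1

[0] 000000
000000
000000
000000
000<00
000000
000000
000000
[1] 000000
000000
000000
000^00
000100
000000
000000
000000
[2] 000000
000000
000000
0001>0
000100
000000
000000
000000
[3] 000000
000000
000000
000110
0001v0
000000
000000
000000
[4] 000000
000000
000000
000110
000<10
000000
000000
000000
[5] 000000
000000
000000
000110
000010
000v00
000000
000000
[6] 000000
000000
000000
000110
000010
00<100
000000
000000
[7] 000000
000000
000000
000110
00^010
001100
000000
000000
[8] 000000
000000
000000
000110
001>10
001100
000000
000000
[9] 000000
000000
000000
000110
001110
001v00
000000
000000
[10] 000000
000000
000000
000110
001110
0010>0
000000
000000
[11] 000000
000000
000000
000110
001110
001010
0000v0
000000
[12] 000000
000000
000000
000110
001110
001010
000<10
000000
[13] 000000
000000
000000
000110
001110
001^10
000110
000000
[14] 000000
000000
000000
000110
001110
0011>0
000110
000000
[15] 000000
000000
000000
000110
0011^0
001100
000110
000000
[16] 000000
000000
000000
000110
001<00
001100
000110
000000
[17] 000000
000000
000000
000110
001000
001v00
000110
000000
[18] 000000
000000
000000
000110
001000
0010>0
000110
000000
[19] 000000
000000
000000
000110
001000
001010
0001v0
000000
[20] 000000
000000
000000
000110
001000
001010
00010>
000000
[21] 000000
000000
000000
000110
001000
001010
000101
00000v
[22] 000000
000000
000000
000110
001000
001010
000101
0000<1
[23] 000000
000000
000000
000110
001000
001010
0001^1
000011
[24] 000000
000000
000000
000110
001000
001010
00011>
000011
[25] 000000
000000
000000
000110
001000
00101^
000110
000011
[26] 000000
000000
000000
000110
001000
>01011
000110
000011
[27] 000000
000000
000000
000110
001000
101011
v00110
000011
[28] 000000
000000
000000
000110
001000
101011
10011<
000011
[29] 000000
000000
000000
000110
001000
10101^
100111
000011
[30] 000000
000000
000000
000110
001000
1010<0
100111
000011
[31] 000000
000000
000000
000110
001000
101000
1001v1
000011
[32] 000000
000000
000000
000110
001000
101000
10010>
000011
[33] 000000
000000
000000
000110
001000
10100^
100100
000011
[34] 000000
000000
000000
000110
001000
>01001
100100
000011
[35] 000000
000000
000000
000110
^01000
001001
100100
000011
[36] 000000
000000
000000
000110
1>1000
001001
100100
000011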